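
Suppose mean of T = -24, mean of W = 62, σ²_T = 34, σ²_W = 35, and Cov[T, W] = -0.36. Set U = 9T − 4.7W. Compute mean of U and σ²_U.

mean of U = -507.4, σ²_U = 3557.606

mean of U = 9·mean of T + (-4.7)·mean of W = 9·(-24) + (-4.7)·62 = -507.4.
σ²_U = a²·σ²_T + b²·σ²_W + 2ab·Cov[T, W] with a = 9, b = -4.7.
= 9²·34 + (-4.7)²·35 + 2·9·(-4.7)·(-0.36)
= 2754 + 773.15 + 30.456 = 3557.606.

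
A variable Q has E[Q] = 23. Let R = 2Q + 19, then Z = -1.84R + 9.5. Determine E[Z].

E[Z] = -110.1

E[R] = 2·23 + 19 = 65.
E[Z] = (-1.84)·65 + 9.5 = -110.1.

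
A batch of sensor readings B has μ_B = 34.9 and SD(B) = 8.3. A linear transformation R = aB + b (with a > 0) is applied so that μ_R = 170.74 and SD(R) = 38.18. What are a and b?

a = 4.6, b = 10.2

SD(R) = a·SD(B) (a > 0), so a = 38.18/8.3 = 4.6.
μ_R = a·μ_B + b, so b = 170.74 − 4.6·34.9 = 10.2.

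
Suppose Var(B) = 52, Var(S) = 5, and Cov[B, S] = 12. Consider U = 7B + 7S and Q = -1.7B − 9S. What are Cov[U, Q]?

By bilinearity, Cov[U, Q] = ac·Var(B) + bd·Var(S) + (ad+bc)·Cov[B, S], with a=7, b=7, c=-1.7, d=-9.
ac·Var(B) = 7·(-1.7)·52 = -618.8
bd·Var(S) = 7·(-9)·5 = -315
(ad+bc)·Cov[B, S] = (-74.9)·12 = -898.8
Cov[U, Q] = -618.8 + (-315) + (-898.8) = -1832.6.

Cov[U, Q] = -1832.6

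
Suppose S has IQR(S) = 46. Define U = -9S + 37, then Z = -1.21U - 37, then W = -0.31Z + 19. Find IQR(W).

IQR(U) = |-9|·46 = 414.
IQR(Z) = |-1.21|·414 = 500.94.
IQR(W) = |-0.31|·500.94 = 155.2914.

IQR(W) = 155.2914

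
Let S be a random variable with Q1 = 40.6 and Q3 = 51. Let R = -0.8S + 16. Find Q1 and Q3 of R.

Q1(R) = -24.8, Q3(R) = -16.48

a = -0.8 < 0 reverses order: Q1(R) comes from Q3(S), Q3(R) from Q1(S).
Q1(R) = (-0.8)·51 + 16 = -24.8; Q3(R) = (-0.8)·40.6 + 16 = -16.48.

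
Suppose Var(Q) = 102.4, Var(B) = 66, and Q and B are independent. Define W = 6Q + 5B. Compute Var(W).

Var(W) = a²·Var(Q) + b²·Var(B) + 2ab·covariance of Q and B with a = 6, b = 5.
Independence gives covariance of Q and B = 0.
= 6²·102.4 + 5²·66 + 2·6·5·0
= 3686.4 + 1650 + 0 = 5336.4.

Var(W) = 5336.4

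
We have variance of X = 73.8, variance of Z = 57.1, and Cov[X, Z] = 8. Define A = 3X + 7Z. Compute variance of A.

variance of A = 3798.1

variance of A = a²·variance of X + b²·variance of Z + 2ab·Cov[X, Z] with a = 3, b = 7.
= 3²·73.8 + 7²·57.1 + 2·3·7·8
= 664.2 + 2797.9 + 336 = 3798.1.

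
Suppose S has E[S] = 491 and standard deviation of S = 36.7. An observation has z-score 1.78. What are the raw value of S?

S = 556.326

S = E[S] + z·standard deviation of S = 491 + 1.78·36.7 = 556.326.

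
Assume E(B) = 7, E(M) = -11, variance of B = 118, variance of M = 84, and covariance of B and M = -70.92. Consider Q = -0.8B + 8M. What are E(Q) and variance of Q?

E(Q) = -93.6, variance of Q = 6359.296

E(Q) = (-0.8)·E(B) + 8·E(M) = (-0.8)·7 + 8·(-11) = -93.6.
variance of Q = a²·variance of B + b²·variance of M + 2ab·covariance of B and M with a = -0.8, b = 8.
= (-0.8)²·118 + 8²·84 + 2·(-0.8)·8·(-70.92)
= 75.52 + 5376 + 907.776 = 6359.296.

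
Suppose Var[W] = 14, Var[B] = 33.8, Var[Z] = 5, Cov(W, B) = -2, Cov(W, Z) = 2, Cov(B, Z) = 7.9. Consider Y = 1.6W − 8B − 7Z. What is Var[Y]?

Var[Y] = 3335.24

Var[Y] = a²·Var[W] + b²·Var[B] + c²·Var[Z] + 2ab·Cov(W, B) + 2ac·Cov(W, Z) + 2bc·Cov(B, Z), with a = 1.6, b = -8, c = -7.
= 35.84 + 2163.2 + 245 + 51.2 + (-44.8) + 884.8
= 3335.24.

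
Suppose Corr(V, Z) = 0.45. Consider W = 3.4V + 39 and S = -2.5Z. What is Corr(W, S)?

Corr(W, S) = -0.45

Linear rescalings preserve |correlation|; the slopes 3.4 and -2.5 have opposite signs, so the correlation flips sign: Corr(W, S) = −Corr(V, Z) = -0.45.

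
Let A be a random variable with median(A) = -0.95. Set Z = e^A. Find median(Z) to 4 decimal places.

median(Z) = 0.3867

e^A is monotone on this domain, so median(Z) = exp(-0.95) ≈ 0.3867.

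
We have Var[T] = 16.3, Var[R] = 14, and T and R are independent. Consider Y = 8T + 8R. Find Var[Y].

Var[Y] = a²·Var[T] + b²·Var[R] + 2ab·covariance of T and R with a = 8, b = 8.
Independence gives covariance of T and R = 0.
= 8²·16.3 + 8²·14 + 2·8·8·0
= 1043.2 + 896 + 0 = 1939.2.

Var[Y] = 1939.2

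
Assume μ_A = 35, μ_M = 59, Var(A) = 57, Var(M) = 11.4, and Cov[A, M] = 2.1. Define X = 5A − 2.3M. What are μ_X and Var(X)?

μ_X = 5·μ_A + (-2.3)·μ_M = 5·35 + (-2.3)·59 = 39.3.
Var(X) = a²·Var(A) + b²·Var(M) + 2ab·Cov[A, M] with a = 5, b = -2.3.
= 5²·57 + (-2.3)²·11.4 + 2·5·(-2.3)·2.1
= 1425 + 60.306 + (-48.3) = 1437.006.

μ_X = 39.3, Var(X) = 1437.006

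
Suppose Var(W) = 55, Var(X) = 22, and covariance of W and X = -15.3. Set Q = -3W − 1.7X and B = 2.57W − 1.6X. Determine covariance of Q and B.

By bilinearity, covariance of Q and B = ac·Var(W) + bd·Var(X) + (ad+bc)·covariance of W and X, with a=-3, b=-1.7, c=2.57, d=-1.6.
ac·Var(W) = (-3)·2.57·55 = -424.05
bd·Var(X) = (-1.7)·(-1.6)·22 = 59.84
(ad+bc)·covariance of W and X = (0.431)·(-15.3) = -6.5943
covariance of Q and B = -424.05 + 59.84 + (-6.5943) = -370.8043.

covariance of Q and B = -370.8043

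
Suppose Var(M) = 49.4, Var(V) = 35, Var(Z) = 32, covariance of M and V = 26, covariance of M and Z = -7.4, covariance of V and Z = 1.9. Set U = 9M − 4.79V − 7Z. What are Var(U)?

Var(U) = 5190.5375

Var(U) = a²·Var(M) + b²·Var(V) + c²·Var(Z) + 2ab·covariance of M and V + 2ac·covariance of M and Z + 2bc·covariance of V and Z, with a = 9, b = -4.79, c = -7.
= 4001.4 + 803.0435 + 1568 + (-2241.72) + 932.4 + 127.414
= 5190.5375.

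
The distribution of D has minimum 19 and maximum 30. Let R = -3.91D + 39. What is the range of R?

Range(R) = 43.01

Range of D = 30 − 19 = 11.
Range(R) = |a|·Range(D) = |-3.91|·11 = 43.01.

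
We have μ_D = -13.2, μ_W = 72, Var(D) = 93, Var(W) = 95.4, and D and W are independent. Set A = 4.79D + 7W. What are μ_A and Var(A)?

μ_A = 440.772, Var(A) = 6808.4013

μ_A = 4.79·μ_D + 7·μ_W = 4.79·(-13.2) + 7·72 = 440.772.
Var(A) = a²·Var(D) + b²·Var(W) + 2ab·covariance of D and W with a = 4.79, b = 7.
Independence gives covariance of D and W = 0.
= 4.79²·93 + 7²·95.4 + 2·4.79·7·0
= 2133.8013 + 4674.6 + 0 = 6808.4013.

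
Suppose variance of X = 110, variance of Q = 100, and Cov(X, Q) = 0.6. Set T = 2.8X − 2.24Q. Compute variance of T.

variance of T = a²·variance of X + b²·variance of Q + 2ab·Cov(X, Q) with a = 2.8, b = -2.24.
= 2.8²·110 + (-2.24)²·100 + 2·2.8·(-2.24)·0.6
= 862.4 + 501.76 + (-7.5264) = 1356.6336.

variance of T = 1356.6336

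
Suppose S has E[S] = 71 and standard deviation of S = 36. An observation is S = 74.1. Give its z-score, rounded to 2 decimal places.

z = 0.09

z = (S − E[S]) / standard deviation of S = (74.1 − 71) / 36 ≈ 0.09.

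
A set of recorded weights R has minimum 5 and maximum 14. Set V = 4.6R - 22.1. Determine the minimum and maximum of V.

min(V) = 0.9, max(V) = 42.3

a = 4.6 > 0, so min(V) = a·min(R)+b = 4.6·5 + (-22.1) = 0.9 and max(V) = 4.6·14 + (-22.1) = 42.3.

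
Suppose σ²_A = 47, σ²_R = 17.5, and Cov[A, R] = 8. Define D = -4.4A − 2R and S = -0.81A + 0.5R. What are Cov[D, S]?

Cov[D, S] = 145.368

By bilinearity, Cov[D, S] = ac·σ²_A + bd·σ²_R + (ad+bc)·Cov[A, R], with a=-4.4, b=-2, c=-0.81, d=0.5.
ac·σ²_A = (-4.4)·(-0.81)·47 = 167.508
bd·σ²_R = (-2)·0.5·17.5 = -17.5
(ad+bc)·Cov[A, R] = (-0.58)·8 = -4.64
Cov[D, S] = 167.508 + (-17.5) + (-4.64) = 145.368.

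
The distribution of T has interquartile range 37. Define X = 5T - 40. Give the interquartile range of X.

IQR(X) = 185

Under X = aT + b, IQR(X) = |a|·IQR(T) = |5|·37 = 185 (shifts cancel; spread scales by |a|).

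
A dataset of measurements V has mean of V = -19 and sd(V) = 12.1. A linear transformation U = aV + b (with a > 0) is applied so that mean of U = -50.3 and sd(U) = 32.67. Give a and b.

sd(U) = a·sd(V) (a > 0), so a = 32.67/12.1 = 2.7.
mean of U = a·mean of V + b, so b = -50.3 − 2.7·(-19) = 1.

a = 2.7, b = 1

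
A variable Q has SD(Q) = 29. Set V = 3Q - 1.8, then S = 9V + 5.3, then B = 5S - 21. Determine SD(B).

SD(B) = 3915

SD(V) = |3|·29 = 87.
SD(S) = |9|·87 = 783.
SD(B) = |5|·783 = 3915.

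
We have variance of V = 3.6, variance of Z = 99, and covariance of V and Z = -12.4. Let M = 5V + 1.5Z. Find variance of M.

variance of M = a²·variance of V + b²·variance of Z + 2ab·covariance of V and Z with a = 5, b = 1.5.
= 5²·3.6 + 1.5²·99 + 2·5·1.5·(-12.4)
= 90 + 222.75 + (-186) = 126.75.

variance of M = 126.75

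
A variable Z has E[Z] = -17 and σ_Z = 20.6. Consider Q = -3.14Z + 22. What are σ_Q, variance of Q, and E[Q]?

σ_Q = 64.684, variance of Q = 4184.019856, E[Q] = 75.38

Q = -3.14Z + 22 is linear with a = -3.14, b = 22.
σ_Q = |a|·σ_Z = |-3.14|·20.6 = 64.684.
variance of Z = 20.6² = 424.36.
variance of Q = a²·variance of Z = (-3.14)²·424.36 = 4184.019856 (the additive constant 22 does not affect variance).
E[Q] = a·E[Z] + b = (-3.14)·(-17) + 22 = 75.38.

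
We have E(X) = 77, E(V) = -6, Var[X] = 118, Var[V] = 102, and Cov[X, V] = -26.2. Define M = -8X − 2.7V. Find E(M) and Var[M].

E(M) = (-8)·E(X) + (-2.7)·E(V) = (-8)·77 + (-2.7)·(-6) = -599.8.
Var[M] = a²·Var[X] + b²·Var[V] + 2ab·Cov[X, V] with a = -8, b = -2.7.
= (-8)²·118 + (-2.7)²·102 + 2·(-8)·(-2.7)·(-26.2)
= 7552 + 743.58 + (-1131.84) = 7163.74.

E(M) = -599.8, Var[M] = 7163.74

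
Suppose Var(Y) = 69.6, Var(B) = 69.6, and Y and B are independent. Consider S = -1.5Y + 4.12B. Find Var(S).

Var(S) = a²·Var(Y) + b²·Var(B) + 2ab·covariance of Y and B with a = -1.5, b = 4.12.
Independence gives covariance of Y and B = 0.
= (-1.5)²·69.6 + 4.12²·69.6 + 2·(-1.5)·4.12·0
= 156.6 + 1181.41824 + 0 = 1338.01824.

Var(S) = 1338.01824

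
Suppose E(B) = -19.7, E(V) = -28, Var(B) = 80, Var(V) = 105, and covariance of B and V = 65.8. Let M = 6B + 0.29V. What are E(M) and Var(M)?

E(M) = 6·E(B) + 0.29·E(V) = 6·(-19.7) + 0.29·(-28) = -126.32.
Var(M) = a²·Var(B) + b²·Var(V) + 2ab·covariance of B and V with a = 6, b = 0.29.
= 6²·80 + 0.29²·105 + 2·6·0.29·65.8
= 2880 + 8.8305 + 228.984 = 3117.8145.

E(M) = -126.32, Var(M) = 3117.8145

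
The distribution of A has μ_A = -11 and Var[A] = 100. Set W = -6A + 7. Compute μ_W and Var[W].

W = -6A + 7 is linear with a = -6, b = 7.
μ_W = a·μ_A + b = (-6)·(-11) + 7 = 73.
Var[W] = a²·Var[A] = (-6)²·100 = 3600 (the additive constant 7 does not affect variance).

μ_W = 73, Var[W] = 3600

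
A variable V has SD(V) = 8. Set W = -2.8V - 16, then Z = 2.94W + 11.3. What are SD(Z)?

SD(Z) = 65.856

SD(W) = |-2.8|·8 = 22.4.
SD(Z) = |2.94|·22.4 = 65.856.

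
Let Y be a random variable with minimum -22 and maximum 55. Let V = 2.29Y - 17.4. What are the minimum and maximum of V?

min(V) = -67.78, max(V) = 108.55

a = 2.29 > 0, so min(V) = a·min(Y)+b = 2.29·(-22) + (-17.4) = -67.78 and max(V) = 2.29·55 + (-17.4) = 108.55.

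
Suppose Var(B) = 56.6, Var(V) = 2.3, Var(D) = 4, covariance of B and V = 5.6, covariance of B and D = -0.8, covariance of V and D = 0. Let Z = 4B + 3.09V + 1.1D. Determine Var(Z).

Var(Z) = 1063.79263

Var(Z) = a²·Var(B) + b²·Var(V) + c²·Var(D) + 2ab·covariance of B and V + 2ac·covariance of B and D + 2bc·covariance of V and D, with a = 4, b = 3.09, c = 1.1.
= 905.6 + 21.96063 + 4.84 + 138.432 + (-7.04) + 0
= 1063.79263.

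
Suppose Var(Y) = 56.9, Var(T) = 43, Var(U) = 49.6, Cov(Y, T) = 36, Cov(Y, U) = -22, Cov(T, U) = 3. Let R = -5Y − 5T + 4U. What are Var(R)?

Var(R) = 5851.1

Var(R) = a²·Var(Y) + b²·Var(T) + c²·Var(U) + 2ab·Cov(Y, T) + 2ac·Cov(Y, U) + 2bc·Cov(T, U), with a = -5, b = -5, c = 4.
= 1422.5 + 1075 + 793.6 + 1800 + 880 + (-120)
= 5851.1.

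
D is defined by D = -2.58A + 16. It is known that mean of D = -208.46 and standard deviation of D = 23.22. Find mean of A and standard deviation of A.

mean of A = 87, standard deviation of A = 9

From D = -2.58A + 16: mean of D = a·mean of A + b, so mean of A = (mean of D − b)/a = (-208.46 − 16)/(-2.58) = 87.
standard deviation of D = |a|·standard deviation of A, so standard deviation of A = 23.22/|-2.58| = 9.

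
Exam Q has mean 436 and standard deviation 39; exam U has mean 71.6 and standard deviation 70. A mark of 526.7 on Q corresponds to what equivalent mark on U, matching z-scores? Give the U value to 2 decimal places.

z = (526.7 − 436)/39 ≈ 2.3256.
U = 71.6 + z·70 = 71.6 + (526.7 − 436)·70/39 ≈ 234.39.

U = 234.39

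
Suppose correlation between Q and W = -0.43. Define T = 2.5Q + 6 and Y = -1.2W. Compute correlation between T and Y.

correlation between T and Y = 0.43

Linear rescalings preserve |correlation|; the slopes 2.5 and -1.2 have opposite signs, so the correlation flips sign: correlation between T and Y = −correlation between Q and W = 0.43.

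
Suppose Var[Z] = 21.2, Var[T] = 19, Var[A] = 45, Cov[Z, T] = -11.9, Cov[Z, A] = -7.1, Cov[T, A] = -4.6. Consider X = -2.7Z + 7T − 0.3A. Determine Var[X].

Var[X] = a²·Var[Z] + b²·Var[T] + c²·Var[A] + 2ab·Cov[Z, T] + 2ac·Cov[Z, A] + 2bc·Cov[T, A], with a = -2.7, b = 7, c = -0.3.
= 154.548 + 931 + 4.05 + 449.82 + (-11.502) + 19.32
= 1547.236.

Var[X] = 1547.236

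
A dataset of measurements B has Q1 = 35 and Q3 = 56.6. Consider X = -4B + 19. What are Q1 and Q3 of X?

Q1(X) = -207.4, Q3(X) = -121

a = -4 < 0 reverses order: Q1(X) comes from Q3(B), Q3(X) from Q1(B).
Q1(X) = (-4)·56.6 + 19 = -207.4; Q3(X) = (-4)·35 + 19 = -121.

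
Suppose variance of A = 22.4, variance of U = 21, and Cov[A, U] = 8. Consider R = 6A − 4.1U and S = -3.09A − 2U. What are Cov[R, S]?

Cov[R, S] = -237.744

By bilinearity, Cov[R, S] = ac·variance of A + bd·variance of U + (ad+bc)·Cov[A, U], with a=6, b=-4.1, c=-3.09, d=-2.
ac·variance of A = 6·(-3.09)·22.4 = -415.296
bd·variance of U = (-4.1)·(-2)·21 = 172.2
(ad+bc)·Cov[A, U] = (0.669)·8 = 5.352
Cov[R, S] = -415.296 + 172.2 + 5.352 = -237.744.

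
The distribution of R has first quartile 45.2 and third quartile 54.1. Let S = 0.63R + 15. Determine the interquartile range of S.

IQR of R = Q3 − Q1 = 54.1 − 45.2 = 8.9.
Under S = aR + b, IQR(S) = |a|·IQR(R) = |0.63|·8.9 = 5.607 (shifts cancel; spread scales by |a|).

IQR(S) = 5.607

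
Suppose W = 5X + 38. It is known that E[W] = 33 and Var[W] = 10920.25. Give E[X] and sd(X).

E[X] = -1, sd(X) = 20.9

From W = 5X + 38: E[W] = a·E[X] + b, so E[X] = (E[W] − b)/a = (33 − 38)/5 = -1.
sd(W) = √10920.25 = 104.5.
sd(W) = |a|·sd(X), so sd(X) = 104.5/|5| = 20.9.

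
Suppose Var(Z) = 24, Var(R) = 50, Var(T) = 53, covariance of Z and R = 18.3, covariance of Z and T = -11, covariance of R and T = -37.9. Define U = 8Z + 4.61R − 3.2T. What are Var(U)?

Var(U) = a²·Var(Z) + b²·Var(R) + c²·Var(T) + 2ab·covariance of Z and R + 2ac·covariance of Z and T + 2bc·covariance of R and T, with a = 8, b = 4.61, c = -3.2.
= 1536 + 1062.605 + 542.72 + 1349.808 + 563.2 + 1118.2016
= 6172.5346.

Var(U) = 6172.5346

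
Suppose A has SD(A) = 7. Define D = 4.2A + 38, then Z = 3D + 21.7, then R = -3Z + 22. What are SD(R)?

SD(R) = 264.6

SD(D) = |4.2|·7 = 29.4.
SD(Z) = |3|·29.4 = 88.2.
SD(R) = |-3|·88.2 = 264.6.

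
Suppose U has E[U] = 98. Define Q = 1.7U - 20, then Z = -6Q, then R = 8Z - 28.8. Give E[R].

E[Q] = 1.7·98 + (-20) = 146.6.
E[Z] = (-6)·146.6 = -879.6.
E[R] = 8·(-879.6) + (-28.8) = -7065.6.

E[R] = -7065.6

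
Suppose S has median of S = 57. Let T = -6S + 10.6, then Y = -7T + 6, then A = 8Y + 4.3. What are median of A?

median of A = 18610.7

median of T = (-6)·57 + 10.6 = -331.4.
median of Y = (-7)·(-331.4) + 6 = 2325.8.
median of A = 8·2325.8 + 4.3 = 18610.7.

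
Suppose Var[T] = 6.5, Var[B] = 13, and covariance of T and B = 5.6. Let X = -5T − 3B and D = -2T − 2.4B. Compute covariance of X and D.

covariance of X and D = 259.4

By bilinearity, covariance of X and D = ac·Var[T] + bd·Var[B] + (ad+bc)·covariance of T and B, with a=-5, b=-3, c=-2, d=-2.4.
ac·Var[T] = (-5)·(-2)·6.5 = 65
bd·Var[B] = (-3)·(-2.4)·13 = 93.6
(ad+bc)·covariance of T and B = (18)·5.6 = 100.8
covariance of X and D = 65 + 93.6 + 100.8 = 259.4.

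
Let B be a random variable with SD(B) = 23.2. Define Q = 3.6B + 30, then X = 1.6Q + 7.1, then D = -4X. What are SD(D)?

SD(D) = 534.528

SD(Q) = |3.6|·23.2 = 83.52.
SD(X) = |1.6|·83.52 = 133.632.
SD(D) = |-4|·133.632 = 534.528.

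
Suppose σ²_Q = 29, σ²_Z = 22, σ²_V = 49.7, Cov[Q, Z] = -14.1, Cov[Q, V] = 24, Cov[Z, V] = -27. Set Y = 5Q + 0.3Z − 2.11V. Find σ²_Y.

σ²_Y = 433.73137

σ²_Y = a²·σ²_Q + b²·σ²_Z + c²·σ²_V + 2ab·Cov[Q, Z] + 2ac·Cov[Q, V] + 2bc·Cov[Z, V], with a = 5, b = 0.3, c = -2.11.
= 725 + 1.98 + 221.26937 + (-42.3) + (-506.4) + 34.182
= 433.73137.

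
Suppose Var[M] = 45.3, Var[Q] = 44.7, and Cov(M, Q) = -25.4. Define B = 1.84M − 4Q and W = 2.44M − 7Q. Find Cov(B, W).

By bilinearity, Cov(B, W) = ac·Var[M] + bd·Var[Q] + (ad+bc)·Cov(M, Q), with a=1.84, b=-4, c=2.44, d=-7.
ac·Var[M] = 1.84·2.44·45.3 = 203.37888
bd·Var[Q] = (-4)·(-7)·44.7 = 1251.6
(ad+bc)·Cov(M, Q) = (-22.64)·(-25.4) = 575.056
Cov(B, W) = 203.37888 + 1251.6 + 575.056 = 2030.03488.

Cov(B, W) = 2030.03488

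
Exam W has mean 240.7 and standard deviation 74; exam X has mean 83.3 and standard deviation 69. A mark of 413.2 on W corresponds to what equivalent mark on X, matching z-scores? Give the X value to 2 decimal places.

z = (413.2 − 240.7)/74 ≈ 2.3311.
X = 83.3 + z·69 = 83.3 + (413.2 − 240.7)·69/74 ≈ 244.14.

X = 244.14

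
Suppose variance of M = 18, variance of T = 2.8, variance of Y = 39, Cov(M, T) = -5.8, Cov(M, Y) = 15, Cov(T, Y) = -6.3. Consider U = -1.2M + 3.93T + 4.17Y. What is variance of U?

variance of U = 445.42836

variance of U = a²·variance of M + b²·variance of T + c²·variance of Y + 2ab·Cov(M, T) + 2ac·Cov(M, Y) + 2bc·Cov(T, Y), with a = -1.2, b = 3.93, c = 4.17.
= 25.92 + 43.24572 + 678.1671 + 54.7056 + (-150.12) + (-206.49006)
= 445.42836.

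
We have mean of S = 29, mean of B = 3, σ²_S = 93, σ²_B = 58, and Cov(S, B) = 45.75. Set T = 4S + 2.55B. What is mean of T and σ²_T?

mean of T = 4·mean of S + 2.55·mean of B = 4·29 + 2.55·3 = 123.65.
σ²_T = a²·σ²_S + b²·σ²_B + 2ab·Cov(S, B) with a = 4, b = 2.55.
= 4²·93 + 2.55²·58 + 2·4·2.55·45.75
= 1488 + 377.145 + 933.3 = 2798.445.

mean of T = 123.65, σ²_T = 2798.445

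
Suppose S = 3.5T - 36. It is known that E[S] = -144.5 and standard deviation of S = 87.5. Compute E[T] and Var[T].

From S = 3.5T - 36: E[S] = a·E[T] + b, so E[T] = (E[S] − b)/a = (-144.5 − (-36))/3.5 = -31.
Var[S] = 87.5² = 7656.25.
Var[S] = a²·Var[T], so Var[T] = 7656.25/3.5² = 625.

E[T] = -31, Var[T] = 625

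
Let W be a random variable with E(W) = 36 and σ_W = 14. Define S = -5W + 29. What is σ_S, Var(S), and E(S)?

σ_S = 70, Var(S) = 4900, E(S) = -151

S = -5W + 29 is linear with a = -5, b = 29.
σ_S = |a|·σ_W = |-5|·14 = 70.
Var(W) = 14² = 196.
Var(S) = a²·Var(W) = (-5)²·196 = 4900 (the additive constant 29 does not affect variance).
E(S) = a·E(W) + b = (-5)·36 + 29 = -151.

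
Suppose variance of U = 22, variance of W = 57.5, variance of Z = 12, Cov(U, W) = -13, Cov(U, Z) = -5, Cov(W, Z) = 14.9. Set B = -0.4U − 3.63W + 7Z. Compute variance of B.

variance of B = a²·variance of U + b²·variance of W + c²·variance of Z + 2ab·Cov(U, W) + 2ac·Cov(U, Z) + 2bc·Cov(W, Z), with a = -0.4, b = -3.63, c = 7.
= 3.52 + 757.67175 + 588 + (-37.752) + 28 + (-757.218)
= 582.22175.

variance of B = 582.22175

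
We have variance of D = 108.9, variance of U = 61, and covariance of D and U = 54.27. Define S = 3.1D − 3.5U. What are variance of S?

variance of S = 616.12

variance of S = a²·variance of D + b²·variance of U + 2ab·covariance of D and U with a = 3.1, b = -3.5.
= 3.1²·108.9 + (-3.5)²·61 + 2·3.1·(-3.5)·54.27
= 1046.529 + 747.25 + (-1177.659) = 616.12.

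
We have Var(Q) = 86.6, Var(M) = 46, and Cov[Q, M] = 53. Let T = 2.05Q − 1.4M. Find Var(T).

Var(T) = a²·Var(Q) + b²·Var(M) + 2ab·Cov[Q, M] with a = 2.05, b = -1.4.
= 2.05²·86.6 + (-1.4)²·46 + 2·2.05·(-1.4)·53
= 363.9365 + 90.16 + (-304.22) = 149.8765.

Var(T) = 149.8765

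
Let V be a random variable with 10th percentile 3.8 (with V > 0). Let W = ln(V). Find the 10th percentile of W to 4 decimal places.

ln(V) is increasing, so P_{10}(W) = g(P_{10}(V)) ≈ 1.335.

10th percentile of W = 1.335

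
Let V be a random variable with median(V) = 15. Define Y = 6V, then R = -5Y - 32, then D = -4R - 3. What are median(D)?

median(D) = 1925

median(Y) = 6·15 = 90.
median(R) = (-5)·90 + (-32) = -482.
median(D) = (-4)·(-482) + (-3) = 1925.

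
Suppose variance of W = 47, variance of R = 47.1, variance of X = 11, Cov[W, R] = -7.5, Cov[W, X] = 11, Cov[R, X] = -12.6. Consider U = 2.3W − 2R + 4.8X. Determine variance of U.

variance of U = a²·variance of W + b²·variance of R + c²·variance of X + 2ab·Cov[W, R] + 2ac·Cov[W, X] + 2bc·Cov[R, X], with a = 2.3, b = -2, c = 4.8.
= 248.63 + 188.4 + 253.44 + 69 + 242.88 + 241.92
= 1244.27.

variance of U = 1244.27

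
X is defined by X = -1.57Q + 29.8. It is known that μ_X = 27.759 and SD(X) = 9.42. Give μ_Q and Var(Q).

From X = -1.57Q + 29.8: μ_X = a·μ_Q + b, so μ_Q = (μ_X − b)/a = (27.759 − 29.8)/(-1.57) = 1.3.
Var(X) = 9.42² = 88.7364.
Var(X) = a²·Var(Q), so Var(Q) = 88.7364/(-1.57)² = 36.

μ_Q = 1.3, Var(Q) = 36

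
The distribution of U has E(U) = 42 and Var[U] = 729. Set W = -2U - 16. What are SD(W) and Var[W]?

W = -2U - 16 is linear with a = -2, b = -16.
SD(U) = √729 = 27.
SD(W) = |a|·SD(U) = |-2|·27 = 54.
Var[W] = a²·Var[U] = (-2)²·729 = 2916 (the additive constant -16 does not affect variance).

SD(W) = 54, Var[W] = 2916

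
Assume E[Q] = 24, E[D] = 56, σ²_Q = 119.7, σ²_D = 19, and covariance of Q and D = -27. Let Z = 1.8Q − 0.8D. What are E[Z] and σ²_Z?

E[Z] = 1.8·E[Q] + (-0.8)·E[D] = 1.8·24 + (-0.8)·56 = -1.6.
σ²_Z = a²·σ²_Q + b²·σ²_D + 2ab·covariance of Q and D with a = 1.8, b = -0.8.
= 1.8²·119.7 + (-0.8)²·19 + 2·1.8·(-0.8)·(-27)
= 387.828 + 12.16 + 77.76 = 477.748.

E[Z] = -1.6, σ²_Z = 477.748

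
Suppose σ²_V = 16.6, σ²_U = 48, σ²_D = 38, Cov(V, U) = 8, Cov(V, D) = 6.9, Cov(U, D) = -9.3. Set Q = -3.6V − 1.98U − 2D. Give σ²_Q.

σ²_Q = a²·σ²_V + b²·σ²_U + c²·σ²_D + 2ab·Cov(V, U) + 2ac·Cov(V, D) + 2bc·Cov(U, D), with a = -3.6, b = -1.98, c = -2.
= 215.136 + 188.1792 + 152 + 114.048 + 99.36 + (-73.656)
= 695.0672.

σ²_Q = 695.0672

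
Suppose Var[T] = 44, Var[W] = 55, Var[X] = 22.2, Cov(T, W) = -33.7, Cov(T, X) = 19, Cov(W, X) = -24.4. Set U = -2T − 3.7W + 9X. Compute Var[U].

Var[U] = 3169.43

Var[U] = a²·Var[T] + b²·Var[W] + c²·Var[X] + 2ab·Cov(T, W) + 2ac·Cov(T, X) + 2bc·Cov(W, X), with a = -2, b = -3.7, c = 9.
= 176 + 752.95 + 1798.2 + (-498.76) + (-684) + 1625.04
= 3169.43.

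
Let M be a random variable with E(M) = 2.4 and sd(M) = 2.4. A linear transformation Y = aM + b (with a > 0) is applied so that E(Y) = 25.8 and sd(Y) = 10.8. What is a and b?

sd(Y) = a·sd(M) (a > 0), so a = 10.8/2.4 = 4.5.
E(Y) = a·E(M) + b, so b = 25.8 − 4.5·2.4 = 15.

a = 4.5, b = 15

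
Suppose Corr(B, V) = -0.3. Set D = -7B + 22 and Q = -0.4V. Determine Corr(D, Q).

Corr(D, Q) = -0.3

Linear rescalings preserve correlation up to sign; here the slopes -7 and -0.4 have the same sign, so Corr(D, Q) = Corr(B, V) = -0.3.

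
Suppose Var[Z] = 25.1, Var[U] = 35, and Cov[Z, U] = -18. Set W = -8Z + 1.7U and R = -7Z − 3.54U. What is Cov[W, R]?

Cov[W, R] = 899.41

By bilinearity, Cov[W, R] = ac·Var[Z] + bd·Var[U] + (ad+bc)·Cov[Z, U], with a=-8, b=1.7, c=-7, d=-3.54.
ac·Var[Z] = (-8)·(-7)·25.1 = 1405.6
bd·Var[U] = 1.7·(-3.54)·35 = -210.63
(ad+bc)·Cov[Z, U] = (16.42)·(-18) = -295.56
Cov[W, R] = 1405.6 + (-210.63) + (-295.56) = 899.41.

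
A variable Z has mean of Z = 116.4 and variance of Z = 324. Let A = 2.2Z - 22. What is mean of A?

A = 2.2Z - 22 is linear with a = 2.2, b = -22.
mean of A = a·mean of Z + b = 2.2·116.4 + (-22) = 234.08.

mean of A = 234.08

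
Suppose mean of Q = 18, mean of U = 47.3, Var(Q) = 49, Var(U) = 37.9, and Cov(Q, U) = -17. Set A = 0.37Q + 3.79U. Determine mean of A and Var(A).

mean of A = 185.927, Var(A) = 503.42929

mean of A = 0.37·mean of Q + 3.79·mean of U = 0.37·18 + 3.79·47.3 = 185.927.
Var(A) = a²·Var(Q) + b²·Var(U) + 2ab·Cov(Q, U) with a = 0.37, b = 3.79.
= 0.37²·49 + 3.79²·37.9 + 2·0.37·3.79·(-17)
= 6.7081 + 544.39939 + (-47.6782) = 503.42929.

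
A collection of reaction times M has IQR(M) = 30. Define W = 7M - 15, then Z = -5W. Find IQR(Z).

IQR(Z) = 1050

IQR(W) = |7|·30 = 210.
IQR(Z) = |-5|·210 = 1050.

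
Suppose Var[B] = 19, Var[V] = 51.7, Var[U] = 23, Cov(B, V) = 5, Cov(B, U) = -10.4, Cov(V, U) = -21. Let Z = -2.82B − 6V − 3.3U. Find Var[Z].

Var[Z] = a²·Var[B] + b²·Var[V] + c²·Var[U] + 2ab·Cov(B, V) + 2ac·Cov(B, U) + 2bc·Cov(V, U), with a = -2.82, b = -6, c = -3.3.
= 151.0956 + 1861.2 + 250.47 + 169.2 + (-193.5648) + (-831.6)
= 1406.8008.

Var[Z] = 1406.8008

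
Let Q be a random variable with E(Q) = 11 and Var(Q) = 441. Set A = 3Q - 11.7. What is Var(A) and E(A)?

Var(A) = 3969, E(A) = 21.3

A = 3Q - 11.7 is linear with a = 3, b = -11.7.
Var(A) = a²·Var(Q) = 3²·441 = 3969 (the additive constant -11.7 does not affect variance).
E(A) = a·E(Q) + b = 3·11 + (-11.7) = 21.3.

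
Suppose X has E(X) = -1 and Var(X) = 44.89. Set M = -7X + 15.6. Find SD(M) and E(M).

M = -7X + 15.6 is linear with a = -7, b = 15.6.
SD(X) = √44.89 = 6.7.
SD(M) = |a|·SD(X) = |-7|·6.7 = 46.9.
E(M) = a·E(X) + b = (-7)·(-1) + 15.6 = 22.6.

SD(M) = 46.9, E(M) = 22.6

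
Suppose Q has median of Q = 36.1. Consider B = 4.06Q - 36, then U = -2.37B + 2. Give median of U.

median of U = -260.04142

median of B = 4.06·36.1 + (-36) = 110.566.
median of U = (-2.37)·110.566 + 2 = -260.04142.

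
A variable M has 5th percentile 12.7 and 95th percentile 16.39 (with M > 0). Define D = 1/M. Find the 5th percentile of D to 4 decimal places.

1/M is decreasing on M > 0, so percentile order reverses: P_{5}(D) uses P_{95}(M) = 16.39.
P_{5}(D) = 1/16.39 ≈ 0.061.

5th percentile of D = 0.061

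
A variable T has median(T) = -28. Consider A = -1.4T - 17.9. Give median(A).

A linear map preserves order up to sign, so median(A) = a·median(T) + b = (-1.4)·(-28) + (-17.9) = 21.3.

median(A) = 21.3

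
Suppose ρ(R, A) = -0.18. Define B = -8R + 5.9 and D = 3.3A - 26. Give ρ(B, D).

Linear rescalings preserve |correlation|; the slopes -8 and 3.3 have opposite signs, so the correlation flips sign: ρ(B, D) = −ρ(R, A) = 0.18.

ρ(B, D) = 0.18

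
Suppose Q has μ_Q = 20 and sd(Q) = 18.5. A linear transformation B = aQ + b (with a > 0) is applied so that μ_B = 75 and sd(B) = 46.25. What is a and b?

a = 2.5, b = 25

sd(B) = a·sd(Q) (a > 0), so a = 46.25/18.5 = 2.5.
μ_B = a·μ_Q + b, so b = 75 − 2.5·20 = 25.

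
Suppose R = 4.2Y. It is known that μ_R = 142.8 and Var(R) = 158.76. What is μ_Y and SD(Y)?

μ_Y = 34, SD(Y) = 3

From R = 4.2Y: μ_R = a·μ_Y + b, so μ_Y = (μ_R − b)/a = (142.8 − 0)/4.2 = 34.
SD(R) = √158.76 = 12.6.
SD(R) = |a|·SD(Y), so SD(Y) = 12.6/|4.2| = 3.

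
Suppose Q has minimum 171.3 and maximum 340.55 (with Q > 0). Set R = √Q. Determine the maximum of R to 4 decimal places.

√Q is increasing on this domain, so max(R) comes from max(Q) = 340.55: max(R) = √(340.55) ≈ 18.454.

max(R) = 18.454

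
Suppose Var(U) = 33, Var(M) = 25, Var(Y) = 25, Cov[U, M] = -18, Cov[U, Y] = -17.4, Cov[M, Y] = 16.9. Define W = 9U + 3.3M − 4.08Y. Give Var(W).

Var(W) = a²·Var(U) + b²·Var(M) + c²·Var(Y) + 2ab·Cov[U, M] + 2ac·Cov[U, Y] + 2bc·Cov[M, Y], with a = 9, b = 3.3, c = -4.08.
= 2673 + 272.25 + 416.16 + (-1069.2) + 1277.856 + (-455.0832)
= 3114.9828.

Var(W) = 3114.9828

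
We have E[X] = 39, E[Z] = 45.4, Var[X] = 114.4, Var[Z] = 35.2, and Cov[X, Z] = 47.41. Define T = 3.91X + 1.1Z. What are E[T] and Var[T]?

E[T] = 3.91·E[X] + 1.1·E[Z] = 3.91·39 + 1.1·45.4 = 202.43.
Var[T] = a²·Var[X] + b²·Var[Z] + 2ab·Cov[X, Z] with a = 3.91, b = 1.1.
= 3.91²·114.4 + 1.1²·35.2 + 2·3.91·1.1·47.41
= 1748.95864 + 42.592 + 407.82082 = 2199.37146.

E[T] = 202.43, Var[T] = 2199.37146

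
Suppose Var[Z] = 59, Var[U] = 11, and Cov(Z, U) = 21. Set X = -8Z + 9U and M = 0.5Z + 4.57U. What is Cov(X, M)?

Cov(X, M) = -456.83

By bilinearity, Cov(X, M) = ac·Var[Z] + bd·Var[U] + (ad+bc)·Cov(Z, U), with a=-8, b=9, c=0.5, d=4.57.
ac·Var[Z] = (-8)·0.5·59 = -236
bd·Var[U] = 9·4.57·11 = 452.43
(ad+bc)·Cov(Z, U) = (-32.06)·21 = -673.26
Cov(X, M) = -236 + 452.43 + (-673.26) = -456.83.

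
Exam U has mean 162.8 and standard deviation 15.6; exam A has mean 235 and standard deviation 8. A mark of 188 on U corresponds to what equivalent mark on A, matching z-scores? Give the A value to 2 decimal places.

z = (188 − 162.8)/15.6 ≈ 1.6154.
A = 235 + z·8 = 235 + (188 − 162.8)·8/15.6 ≈ 247.92.

A = 247.92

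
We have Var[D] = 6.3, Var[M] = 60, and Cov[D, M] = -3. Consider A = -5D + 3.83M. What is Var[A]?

Var[A] = a²·Var[D] + b²·Var[M] + 2ab·Cov[D, M] with a = -5, b = 3.83.
= (-5)²·6.3 + 3.83²·60 + 2·(-5)·3.83·(-3)
= 157.5 + 880.134 + 114.9 = 1152.534.

Var[A] = 1152.534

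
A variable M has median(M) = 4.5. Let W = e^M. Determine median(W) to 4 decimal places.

e^M is monotone on this domain, so median(W) = exp(4.5) ≈ 90.0171.

median(W) = 90.0171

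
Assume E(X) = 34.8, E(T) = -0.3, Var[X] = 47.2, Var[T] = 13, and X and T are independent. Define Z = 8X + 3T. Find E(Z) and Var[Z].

E(Z) = 277.5, Var[Z] = 3137.8

E(Z) = 8·E(X) + 3·E(T) = 8·34.8 + 3·(-0.3) = 277.5.
Var[Z] = a²·Var[X] + b²·Var[T] + 2ab·Cov(X, T) with a = 8, b = 3.
Independence gives Cov(X, T) = 0.
= 8²·47.2 + 3²·13 + 2·8·3·0
= 3020.8 + 117 + 0 = 3137.8.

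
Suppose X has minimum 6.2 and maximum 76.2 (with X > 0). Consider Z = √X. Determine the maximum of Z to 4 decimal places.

max(Z) = 8.7293

√X is increasing on this domain, so max(Z) comes from max(X) = 76.2: max(Z) = √(76.2) ≈ 8.7293.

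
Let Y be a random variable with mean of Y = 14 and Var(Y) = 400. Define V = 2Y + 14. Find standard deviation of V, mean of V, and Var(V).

standard deviation of V = 40, mean of V = 42, Var(V) = 1600

V = 2Y + 14 is linear with a = 2, b = 14.
standard deviation of Y = √400 = 20.
standard deviation of V = |a|·standard deviation of Y = |2|·20 = 40.
mean of V = a·mean of Y + b = 2·14 + 14 = 42.
Var(V) = a²·Var(Y) = 2²·400 = 1600 (the additive constant 14 does not affect variance).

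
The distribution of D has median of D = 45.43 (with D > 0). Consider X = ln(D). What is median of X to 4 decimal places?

ln(D) is monotone on this domain, so median of X = ln(45.43) ≈ 3.8162.

median of X = 3.8162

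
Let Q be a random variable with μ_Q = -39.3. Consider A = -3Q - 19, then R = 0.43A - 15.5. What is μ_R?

μ_R = 27.027

μ_A = (-3)·(-39.3) + (-19) = 98.9.
μ_R = 0.43·98.9 + (-15.5) = 27.027.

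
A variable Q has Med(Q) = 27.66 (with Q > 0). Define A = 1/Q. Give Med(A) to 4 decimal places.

Med(A) = 0.0362

1/Q is monotone on this domain, so Med(A) = 1/(27.66) ≈ 0.0362.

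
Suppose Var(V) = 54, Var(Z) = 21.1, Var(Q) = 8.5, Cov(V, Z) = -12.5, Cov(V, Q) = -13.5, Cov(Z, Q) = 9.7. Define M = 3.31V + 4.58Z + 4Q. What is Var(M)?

Var(M) = 789.16444

Var(M) = a²·Var(V) + b²·Var(Z) + c²·Var(Q) + 2ab·Cov(V, Z) + 2ac·Cov(V, Q) + 2bc·Cov(Z, Q), with a = 3.31, b = 4.58, c = 4.
= 591.6294 + 442.60204 + 136 + (-378.995) + (-357.48) + 355.408
= 789.16444.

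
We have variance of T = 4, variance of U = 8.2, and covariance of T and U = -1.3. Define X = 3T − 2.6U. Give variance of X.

variance of X = 111.712

variance of X = a²·variance of T + b²·variance of U + 2ab·covariance of T and U with a = 3, b = -2.6.
= 3²·4 + (-2.6)²·8.2 + 2·3·(-2.6)·(-1.3)
= 36 + 55.432 + 20.28 = 111.712.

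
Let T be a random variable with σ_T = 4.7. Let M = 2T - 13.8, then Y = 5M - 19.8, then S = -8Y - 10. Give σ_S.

σ_S = 376

σ_M = |2|·4.7 = 9.4.
σ_Y = |5|·9.4 = 47.
σ_S = |-8|·47 = 376.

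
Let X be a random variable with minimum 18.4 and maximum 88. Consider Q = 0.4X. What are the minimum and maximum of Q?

a = 0.4 > 0, so min(Q) = a·min(X)+b = 0.4·18.4 = 7.36 and max(Q) = 0.4·88 = 35.2.

min(Q) = 7.36, max(Q) = 35.2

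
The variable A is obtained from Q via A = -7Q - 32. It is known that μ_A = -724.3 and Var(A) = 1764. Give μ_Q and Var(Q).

μ_Q = 98.9, Var(Q) = 36

From A = -7Q - 32: μ_A = a·μ_Q + b, so μ_Q = (μ_A − b)/a = (-724.3 − (-32))/(-7) = 98.9.
Var(A) = a²·Var(Q), so Var(Q) = 1764/(-7)² = 36.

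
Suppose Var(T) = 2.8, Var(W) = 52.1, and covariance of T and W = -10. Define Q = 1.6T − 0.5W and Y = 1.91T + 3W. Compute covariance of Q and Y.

By bilinearity, covariance of Q and Y = ac·Var(T) + bd·Var(W) + (ad+bc)·covariance of T and W, with a=1.6, b=-0.5, c=1.91, d=3.
ac·Var(T) = 1.6·1.91·2.8 = 8.5568
bd·Var(W) = (-0.5)·3·52.1 = -78.15
(ad+bc)·covariance of T and W = (3.845)·(-10) = -38.45
covariance of Q and Y = 8.5568 + (-78.15) + (-38.45) = -108.0432.

covariance of Q and Y = -108.0432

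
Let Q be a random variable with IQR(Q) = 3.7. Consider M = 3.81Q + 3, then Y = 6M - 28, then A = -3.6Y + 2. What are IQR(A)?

IQR(A) = 304.4952

IQR(M) = |3.81|·3.7 = 14.097.
IQR(Y) = |6|·14.097 = 84.582.
IQR(A) = |-3.6|·84.582 = 304.4952.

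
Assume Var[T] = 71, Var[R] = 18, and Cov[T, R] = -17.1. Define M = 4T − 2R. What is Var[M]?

Var[M] = a²·Var[T] + b²·Var[R] + 2ab·Cov[T, R] with a = 4, b = -2.
= 4²·71 + (-2)²·18 + 2·4·(-2)·(-17.1)
= 1136 + 72 + 273.6 = 1481.6.

Var[M] = 1481.6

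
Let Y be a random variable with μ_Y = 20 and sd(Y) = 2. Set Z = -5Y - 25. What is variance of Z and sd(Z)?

Z = -5Y - 25 is linear with a = -5, b = -25.
variance of Y = 2² = 4.
variance of Z = a²·variance of Y = (-5)²·4 = 100 (the additive constant -25 does not affect variance).
sd(Z) = |a|·sd(Y) = |-5|·2 = 10.

variance of Z = 100, sd(Z) = 10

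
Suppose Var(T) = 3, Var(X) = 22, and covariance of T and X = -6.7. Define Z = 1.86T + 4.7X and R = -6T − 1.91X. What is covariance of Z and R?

covariance of Z and R = -18.23158

By bilinearity, covariance of Z and R = ac·Var(T) + bd·Var(X) + (ad+bc)·covariance of T and X, with a=1.86, b=4.7, c=-6, d=-1.91.
ac·Var(T) = 1.86·(-6)·3 = -33.48
bd·Var(X) = 4.7·(-1.91)·22 = -197.494
(ad+bc)·covariance of T and X = (-31.7526)·(-6.7) = 212.74242
covariance of Z and R = -33.48 + (-197.494) + 212.74242 = -18.23158.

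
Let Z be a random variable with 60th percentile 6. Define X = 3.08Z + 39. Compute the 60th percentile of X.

60th percentile of X = 57.48

Since a = 3.08 > 0 the transformation is increasing, so the 60th percentile of X = a·(P_{60} of Z) + b = 3.08·6 + 39 = 57.48.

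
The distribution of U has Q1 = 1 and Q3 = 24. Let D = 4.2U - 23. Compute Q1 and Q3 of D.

a = 4.2 > 0: Q1(D) = a·Q1(U)+b = -18.8, Q3(D) = a·Q3(U)+b = 77.8.

Q1(D) = -18.8, Q3(D) = 77.8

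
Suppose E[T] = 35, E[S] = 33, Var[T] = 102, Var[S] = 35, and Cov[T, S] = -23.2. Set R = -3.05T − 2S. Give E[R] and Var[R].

E[R] = -172.75, Var[R] = 805.815

E[R] = (-3.05)·E[T] + (-2)·E[S] = (-3.05)·35 + (-2)·33 = -172.75.
Var[R] = a²·Var[T] + b²·Var[S] + 2ab·Cov[T, S] with a = -3.05, b = -2.
= (-3.05)²·102 + (-2)²·35 + 2·(-3.05)·(-2)·(-23.2)
= 948.855 + 140 + (-283.04) = 805.815.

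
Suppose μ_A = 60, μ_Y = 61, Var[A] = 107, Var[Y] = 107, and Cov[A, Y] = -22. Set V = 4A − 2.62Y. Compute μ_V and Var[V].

μ_V = 80.18, Var[V] = 2907.6108

μ_V = 4·μ_A + (-2.62)·μ_Y = 4·60 + (-2.62)·61 = 80.18.
Var[V] = a²·Var[A] + b²·Var[Y] + 2ab·Cov[A, Y] with a = 4, b = -2.62.
= 4²·107 + (-2.62)²·107 + 2·4·(-2.62)·(-22)
= 1712 + 734.4908 + 461.12 = 2907.6108.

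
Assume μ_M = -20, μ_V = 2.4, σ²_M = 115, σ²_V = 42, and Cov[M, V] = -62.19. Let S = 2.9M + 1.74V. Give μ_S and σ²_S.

μ_S = -53.824, σ²_S = 466.68772

μ_S = 2.9·μ_M + 1.74·μ_V = 2.9·(-20) + 1.74·2.4 = -53.824.
σ²_S = a²·σ²_M + b²·σ²_V + 2ab·Cov[M, V] with a = 2.9, b = 1.74.
= 2.9²·115 + 1.74²·42 + 2·2.9·1.74·(-62.19)
= 967.15 + 127.1592 + (-627.62148) = 466.68772.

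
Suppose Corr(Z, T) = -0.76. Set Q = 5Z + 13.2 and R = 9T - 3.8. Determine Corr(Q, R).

Corr(Q, R) = -0.76

Linear rescalings preserve correlation up to sign; here the slopes 5 and 9 have the same sign, so Corr(Q, R) = Corr(Z, T) = -0.76.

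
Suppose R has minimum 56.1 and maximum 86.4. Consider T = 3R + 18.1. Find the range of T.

Range(T) = 90.9

Range of R = 86.4 − 56.1 = 30.3.
Range(T) = |a|·Range(R) = |3|·30.3 = 90.9.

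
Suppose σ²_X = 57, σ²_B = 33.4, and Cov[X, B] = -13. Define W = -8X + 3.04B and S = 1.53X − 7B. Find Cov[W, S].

By bilinearity, Cov[W, S] = ac·σ²_X + bd·σ²_B + (ad+bc)·Cov[X, B], with a=-8, b=3.04, c=1.53, d=-7.
ac·σ²_X = (-8)·1.53·57 = -697.68
bd·σ²_B = 3.04·(-7)·33.4 = -710.752
(ad+bc)·Cov[X, B] = (60.6512)·(-13) = -788.4656
Cov[W, S] = -697.68 + (-710.752) + (-788.4656) = -2196.8976.

Cov[W, S] = -2196.8976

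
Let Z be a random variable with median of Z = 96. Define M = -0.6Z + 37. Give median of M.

A linear map preserves order up to sign, so median of M = a·median of Z + b = (-0.6)·96 + 37 = -20.6.

median of M = -20.6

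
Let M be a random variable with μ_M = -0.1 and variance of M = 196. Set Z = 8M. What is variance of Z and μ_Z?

Z = 8M is linear with a = 8, b = 0.
variance of Z = a²·variance of M = 8²·196 = 12544.
μ_Z = a·μ_M + b = 8·(-0.1) = -0.8.

variance of Z = 12544, μ_Z = -0.8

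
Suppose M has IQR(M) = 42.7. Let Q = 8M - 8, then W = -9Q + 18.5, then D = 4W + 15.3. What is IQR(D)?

IQR(Q) = |8|·42.7 = 341.6.
IQR(W) = |-9|·341.6 = 3074.4.
IQR(D) = |4|·3074.4 = 12297.6.

IQR(D) = 12297.6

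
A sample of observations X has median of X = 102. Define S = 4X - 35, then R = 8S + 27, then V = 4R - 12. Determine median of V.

median of V = 12032

median of S = 4·102 + (-35) = 373.
median of R = 8·373 + 27 = 3011.
median of V = 4·3011 + (-12) = 12032.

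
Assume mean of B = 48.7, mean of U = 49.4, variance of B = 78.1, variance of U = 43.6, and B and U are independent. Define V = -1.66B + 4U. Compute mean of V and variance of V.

mean of V = (-1.66)·mean of B + 4·mean of U = (-1.66)·48.7 + 4·49.4 = 116.758.
variance of V = a²·variance of B + b²·variance of U + 2ab·Cov[B, U] with a = -1.66, b = 4.
Independence gives Cov[B, U] = 0.
= (-1.66)²·78.1 + 4²·43.6 + 2·(-1.66)·4·0
= 215.21236 + 697.6 + 0 = 912.81236.

mean of V = 116.758, variance of V = 912.81236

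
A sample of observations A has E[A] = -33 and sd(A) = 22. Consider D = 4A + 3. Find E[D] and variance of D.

E[D] = -129, variance of D = 7744

D = 4A + 3 is linear with a = 4, b = 3.
E[D] = a·E[A] + b = 4·(-33) + 3 = -129.
variance of A = 22² = 484.
variance of D = a²·variance of A = 4²·484 = 7744 (the additive constant 3 does not affect variance).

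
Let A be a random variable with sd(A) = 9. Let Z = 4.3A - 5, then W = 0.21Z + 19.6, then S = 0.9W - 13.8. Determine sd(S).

sd(S) = 7.3143

sd(Z) = |4.3|·9 = 38.7.
sd(W) = |0.21|·38.7 = 8.127.
sd(S) = |0.9|·8.127 = 7.3143.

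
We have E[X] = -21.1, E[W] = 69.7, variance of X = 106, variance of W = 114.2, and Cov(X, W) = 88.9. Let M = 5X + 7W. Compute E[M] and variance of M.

E[M] = 5·E[X] + 7·E[W] = 5·(-21.1) + 7·69.7 = 382.4.
variance of M = a²·variance of X + b²·variance of W + 2ab·Cov(X, W) with a = 5, b = 7.
= 5²·106 + 7²·114.2 + 2·5·7·88.9
= 2650 + 5595.8 + 6223 = 14468.8.

E[M] = 382.4, variance of M = 14468.8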